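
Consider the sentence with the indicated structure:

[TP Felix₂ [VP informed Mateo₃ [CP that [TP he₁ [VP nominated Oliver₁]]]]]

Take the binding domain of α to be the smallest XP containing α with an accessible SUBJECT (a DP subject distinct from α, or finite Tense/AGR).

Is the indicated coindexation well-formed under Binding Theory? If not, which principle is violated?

The two coindexed NPs are *he₁* and *Oliver₁*.
*Oliver₁* is an R-expression. Principle C requires it to be free everywhere.
*he₁* c-commands it and carries the same index.
The R-expression is bound → Principle C violation.

Principle C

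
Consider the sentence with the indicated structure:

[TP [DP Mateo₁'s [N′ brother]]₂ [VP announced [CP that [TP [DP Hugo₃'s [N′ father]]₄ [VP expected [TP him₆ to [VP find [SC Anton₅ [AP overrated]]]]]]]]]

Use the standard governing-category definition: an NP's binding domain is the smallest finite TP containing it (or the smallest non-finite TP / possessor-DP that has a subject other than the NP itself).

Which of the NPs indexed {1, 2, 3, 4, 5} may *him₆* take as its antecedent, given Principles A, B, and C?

*him* is a pronoun, so Principle B applies: it must be free in its binding domain.
Binding domain of *him₆*: the embedded TP, whose subject is [Hugo₃'s father]₄.
*Mateo₁* and the pronoun do not c-command one another → neither Principle B nor Principle C is at stake; coindexation permitted.
*[Mateo₁'s brother]₂* c-commands the pronoun but from outside its binding domain, and is not c-commanded by it → coindexation permitted.
*Hugo₃* and the pronoun do not c-command one another → neither Principle B nor Principle C is at stake; coindexation permitted.
*[Hugo₃'s father]₄* c-commands the pronoun within its binding domain → coindexation would violate Principle B.
*Anton₅*: the pronoun c-commands this R-expression → coindexation would violate Principle C on *Anton₅*.

{1, 2, 3}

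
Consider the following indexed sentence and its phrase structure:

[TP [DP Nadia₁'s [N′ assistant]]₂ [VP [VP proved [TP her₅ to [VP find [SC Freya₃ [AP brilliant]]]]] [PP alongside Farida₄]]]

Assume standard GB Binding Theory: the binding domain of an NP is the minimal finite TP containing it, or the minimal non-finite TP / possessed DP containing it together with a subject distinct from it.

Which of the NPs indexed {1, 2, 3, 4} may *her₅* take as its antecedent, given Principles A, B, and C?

*her* is a pronoun, so Principle B applies: it must be free in its binding domain.
Binding domain of *her₅*: the matrix TP, whose subject is [Nadia₁'s assistant]₂.
*Nadia₁* and the pronoun do not c-command one another → neither Principle B nor Principle C is at stake; coindexation permitted.
*[Nadia₁'s assistant]₂* c-commands the pronoun within its binding domain → coindexation would violate Principle B.
*Freya₃*: the pronoun c-commands this R-expression → coindexation would violate Principle C on *Freya₃*.
*Farida₄* and the pronoun do not c-command one another → neither Principle B nor Principle C is at stake; coindexation permitted.

{1, 4}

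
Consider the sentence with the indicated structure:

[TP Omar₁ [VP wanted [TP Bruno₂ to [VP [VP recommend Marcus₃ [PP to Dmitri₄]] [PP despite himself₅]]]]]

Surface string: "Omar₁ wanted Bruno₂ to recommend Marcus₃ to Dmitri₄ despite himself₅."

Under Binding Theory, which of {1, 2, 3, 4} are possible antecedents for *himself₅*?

{2}

*himself* is an anaphor, so Principle A applies: it must be bound in its binding domain.
Binding domain of *himself₅*: the embedded TP, whose subject is Bruno₂.
*Omar₁* c-commands the anaphor but is outside its binding domain → cannot satisfy Principle A.
*Bruno₂* c-commands the anaphor within its binding domain → licit binder.
*Marcus₃* does not c-command the anaphor → cannot bind it.
*Dmitri₄* does not c-command the anaphor → cannot bind it.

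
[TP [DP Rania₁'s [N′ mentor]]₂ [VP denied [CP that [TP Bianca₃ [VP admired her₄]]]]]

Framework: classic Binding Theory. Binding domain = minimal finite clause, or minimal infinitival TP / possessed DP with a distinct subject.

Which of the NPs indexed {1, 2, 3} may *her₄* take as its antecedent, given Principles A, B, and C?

*her* is a pronoun, so Principle B applies: it must be free in its binding domain.
Binding domain of *her₄*: the embedded TP, whose subject is Bianca₃.
*Rania₁* and the pronoun do not c-command one another → neither Principle B nor Principle C is at stake; coindexation permitted.
*[Rania₁'s mentor]₂* c-commands the pronoun but from outside its binding domain, and is not c-commanded by it → coindexation permitted.
*Bianca₃* c-commands the pronoun within its binding domain → coindexation would violate Principle B.

{1, 2}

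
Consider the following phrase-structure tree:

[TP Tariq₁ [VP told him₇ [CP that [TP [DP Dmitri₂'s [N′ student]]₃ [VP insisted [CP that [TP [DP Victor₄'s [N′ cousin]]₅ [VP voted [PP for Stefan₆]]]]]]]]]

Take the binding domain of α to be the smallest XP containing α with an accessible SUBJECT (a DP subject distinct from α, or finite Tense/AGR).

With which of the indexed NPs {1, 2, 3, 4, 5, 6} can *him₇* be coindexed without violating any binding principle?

none

*him* is a pronoun, so Principle B applies: it must be free in its binding domain.
Binding domain of *him₇*: the matrix TP, whose subject is Tariq₁.
*Tariq₁* c-commands the pronoun within its binding domain → coindexation would violate Principle B.
*Dmitri₂*: the pronoun c-commands this R-expression → coindexation would violate Principle C on *Dmitri₂*.
*[Dmitri₂'s student]₃*: the pronoun c-commands this R-expression → coindexation would violate Principle C on *[Dmitri₂'s student]₃*.
*Victor₄*: the pronoun c-commands this R-expression → coindexation would violate Principle C on *Victor₄*.
*[Victor₄'s cousin]₅*: the pronoun c-commands this R-expression → coindexation would violate Principle C on *[Victor₄'s cousin]₅*.
*Stefan₆*: the pronoun c-commands this R-expression → coindexation would violate Principle C on *Stefan₆*.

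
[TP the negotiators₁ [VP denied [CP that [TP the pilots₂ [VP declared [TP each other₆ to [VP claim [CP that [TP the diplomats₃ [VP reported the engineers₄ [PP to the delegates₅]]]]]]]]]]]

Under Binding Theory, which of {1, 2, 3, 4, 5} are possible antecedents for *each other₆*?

{2}

*each other* is an anaphor, so Principle A applies: it must be bound in its binding domain.
Binding domain of *each other₆*: the embedded TP, whose subject is the pilots₂.
*the negotiators₁* c-commands the anaphor but is outside its binding domain → cannot satisfy Principle A.
*the pilots₂* c-commands the anaphor within its binding domain → licit binder.
*the diplomats₃* does not c-command the anaphor → cannot bind it.
*the engineers₄* does not c-command the anaphor → cannot bind it.
*the delegates₅* does not c-command the anaphor → cannot bind it.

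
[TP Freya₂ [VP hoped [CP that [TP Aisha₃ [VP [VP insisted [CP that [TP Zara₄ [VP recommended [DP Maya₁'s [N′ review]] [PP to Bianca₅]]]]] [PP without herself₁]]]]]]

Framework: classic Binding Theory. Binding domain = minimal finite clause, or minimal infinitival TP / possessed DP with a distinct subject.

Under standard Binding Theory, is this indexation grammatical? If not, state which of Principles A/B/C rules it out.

Principle A

The two coindexed NPs are *Maya₁* and *herself₁*.
*herself₁* is an anaphor. Principle A requires it to be bound within its binding domain — the embedded TP, whose subject is Aisha₃.
Within that domain it is c-commanded by *Aisha₃*, which does not share its index.
*Maya₁* does not c-command the anaphor at all.
The anaphor is unbound in its domain → Principle A violation.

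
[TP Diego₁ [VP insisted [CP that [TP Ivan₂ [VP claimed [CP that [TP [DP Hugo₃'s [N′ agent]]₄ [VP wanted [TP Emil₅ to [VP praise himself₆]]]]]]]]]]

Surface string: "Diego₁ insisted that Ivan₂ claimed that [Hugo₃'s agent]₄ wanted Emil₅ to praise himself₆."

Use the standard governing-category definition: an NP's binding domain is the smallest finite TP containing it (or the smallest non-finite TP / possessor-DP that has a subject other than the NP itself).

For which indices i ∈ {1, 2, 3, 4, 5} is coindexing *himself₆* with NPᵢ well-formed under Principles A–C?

{5}

*himself* is an anaphor, so Principle A applies: it must be bound in its binding domain.
Binding domain of *himself₆*: the embedded TP, whose subject is Emil₅.
*Diego₁* c-commands the anaphor but is outside its binding domain → cannot satisfy Principle A.
*Ivan₂* c-commands the anaphor but is outside its binding domain → cannot satisfy Principle A.
*Hugo₃* does not c-command the anaphor → cannot bind it.
*[Hugo₃'s agent]₄* c-commands the anaphor but is outside its binding domain → cannot satisfy Principle A.
*Emil₅* c-commands the anaphor within its binding domain → licit binder.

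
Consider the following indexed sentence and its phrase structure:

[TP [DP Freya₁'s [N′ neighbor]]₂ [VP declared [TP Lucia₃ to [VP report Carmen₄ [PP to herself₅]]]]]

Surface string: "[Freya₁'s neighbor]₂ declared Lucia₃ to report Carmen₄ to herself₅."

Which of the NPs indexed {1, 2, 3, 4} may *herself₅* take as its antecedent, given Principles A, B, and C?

*herself* is an anaphor, so Principle A applies: it must be bound in its binding domain.
Binding domain of *herself₅*: the embedded TP, whose subject is Lucia₃.
*Freya₁* does not c-command the anaphor → cannot bind it.
*[Freya₁'s neighbor]₂* c-commands the anaphor but is outside its binding domain → cannot satisfy Principle A.
*Lucia₃* c-commands the anaphor within its binding domain → licit binder.
*Carmen₄* c-commands the anaphor within its binding domain → licit binder.

{3, 4}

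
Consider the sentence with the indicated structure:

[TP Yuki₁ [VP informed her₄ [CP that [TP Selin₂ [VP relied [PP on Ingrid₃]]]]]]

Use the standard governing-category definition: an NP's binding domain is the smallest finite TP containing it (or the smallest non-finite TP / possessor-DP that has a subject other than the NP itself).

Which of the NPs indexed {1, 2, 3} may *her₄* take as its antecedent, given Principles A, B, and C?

*her* is a pronoun, so Principle B applies: it must be free in its binding domain.
Binding domain of *her₄*: the matrix TP, whose subject is Yuki₁.
*Yuki₁* c-commands the pronoun within its binding domain → coindexation would violate Principle B.
*Selin₂*: the pronoun c-commands this R-expression → coindexation would violate Principle C on *Selin₂*.
*Ingrid₃*: the pronoun c-commands this R-expression → coindexation would violate Principle C on *Ingrid₃*.

none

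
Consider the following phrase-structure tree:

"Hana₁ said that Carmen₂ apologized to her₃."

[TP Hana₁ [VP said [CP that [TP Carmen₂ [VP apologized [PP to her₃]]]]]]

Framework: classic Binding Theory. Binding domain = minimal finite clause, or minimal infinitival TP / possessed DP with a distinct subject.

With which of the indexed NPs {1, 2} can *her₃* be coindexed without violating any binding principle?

{1}

*her* is a pronoun, so Principle B applies: it must be free in its binding domain.
Binding domain of *her₃*: the embedded TP, whose subject is Carmen₂.
*Hana₁* c-commands the pronoun but from outside its binding domain, and is not c-commanded by it → coindexation permitted.
*Carmen₂* c-commands the pronoun within its binding domain → coindexation would violate Principle B.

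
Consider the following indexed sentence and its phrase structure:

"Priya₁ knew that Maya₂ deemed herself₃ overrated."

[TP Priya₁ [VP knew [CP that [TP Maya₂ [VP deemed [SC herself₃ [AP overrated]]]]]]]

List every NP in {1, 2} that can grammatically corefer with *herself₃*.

{2}

*herself* is an anaphor, so Principle A applies: it must be bound in its binding domain.
Binding domain of *herself₃*: the embedded TP, whose subject is Maya₂.
*Priya₁* c-commands the anaphor but is outside its binding domain → cannot satisfy Principle A.
*Maya₂* c-commands the anaphor within its binding domain → licit binder.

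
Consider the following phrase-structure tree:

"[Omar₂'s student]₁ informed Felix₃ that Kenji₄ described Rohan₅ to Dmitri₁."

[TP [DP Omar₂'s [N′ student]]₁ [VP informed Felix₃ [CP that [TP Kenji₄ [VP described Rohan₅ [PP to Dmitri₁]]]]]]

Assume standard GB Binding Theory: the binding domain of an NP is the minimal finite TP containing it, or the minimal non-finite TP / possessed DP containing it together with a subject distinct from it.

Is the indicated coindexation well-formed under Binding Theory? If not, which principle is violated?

The two coindexed NPs are *[Omar₂'s student]₁* and *Dmitri₁*.
*Dmitri₁* is an R-expression. Principle C requires it to be free everywhere.
*[Omar₂'s student]₁* c-commands it and carries the same index.
The R-expression is bound → Principle C violation.

Principle C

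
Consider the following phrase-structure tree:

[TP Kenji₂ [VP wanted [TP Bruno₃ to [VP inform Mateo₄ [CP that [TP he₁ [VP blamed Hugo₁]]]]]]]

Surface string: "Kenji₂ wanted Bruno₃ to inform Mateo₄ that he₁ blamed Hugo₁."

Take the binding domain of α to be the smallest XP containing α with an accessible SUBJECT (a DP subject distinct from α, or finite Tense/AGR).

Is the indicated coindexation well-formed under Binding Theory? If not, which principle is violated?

Principle C

The two coindexed NPs are *he₁* and *Hugo₁*.
*Hugo₁* is an R-expression. Principle C requires it to be free everywhere.
*he₁* c-commands it and carries the same index.
The R-expression is bound → Principle C violation.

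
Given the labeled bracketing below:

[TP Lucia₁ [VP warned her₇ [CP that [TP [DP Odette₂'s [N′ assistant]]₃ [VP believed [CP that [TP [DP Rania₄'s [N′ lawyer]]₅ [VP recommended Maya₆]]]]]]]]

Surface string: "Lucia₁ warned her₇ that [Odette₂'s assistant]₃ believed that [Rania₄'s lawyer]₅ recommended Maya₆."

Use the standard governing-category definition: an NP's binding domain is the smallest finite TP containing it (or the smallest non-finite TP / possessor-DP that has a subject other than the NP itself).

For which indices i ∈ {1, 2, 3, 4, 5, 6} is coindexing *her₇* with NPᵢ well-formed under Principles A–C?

none

*her* is a pronoun, so Principle B applies: it must be free in its binding domain.
Binding domain of *her₇*: the matrix TP, whose subject is Lucia₁.
*Lucia₁* c-commands the pronoun within its binding domain → coindexation would violate Principle B.
*Odette₂*: the pronoun c-commands this R-expression → coindexation would violate Principle C on *Odette₂*.
*[Odette₂'s assistant]₃*: the pronoun c-commands this R-expression → coindexation would violate Principle C on *[Odette₂'s assistant]₃*.
*Rania₄*: the pronoun c-commands this R-expression → coindexation would violate Principle C on *Rania₄*.
*[Rania₄'s lawyer]₅*: the pronoun c-commands this R-expression → coindexation would violate Principle C on *[Rania₄'s lawyer]₅*.
*Maya₆*: the pronoun c-commands this R-expression → coindexation would violate Principle C on *Maya₆*.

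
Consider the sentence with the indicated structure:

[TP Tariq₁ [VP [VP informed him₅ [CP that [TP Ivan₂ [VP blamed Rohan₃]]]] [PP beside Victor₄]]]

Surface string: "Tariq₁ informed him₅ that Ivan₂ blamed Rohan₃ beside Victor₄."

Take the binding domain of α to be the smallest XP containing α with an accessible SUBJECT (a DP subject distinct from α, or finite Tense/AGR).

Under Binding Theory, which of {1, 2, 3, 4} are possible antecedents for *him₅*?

*him* is a pronoun, so Principle B applies: it must be free in its binding domain.
Binding domain of *him₅*: the matrix TP, whose subject is Tariq₁.
*Tariq₁* c-commands the pronoun within its binding domain → coindexation would violate Principle B.
*Ivan₂*: the pronoun c-commands this R-expression → coindexation would violate Principle C on *Ivan₂*.
*Rohan₃*: the pronoun c-commands this R-expression → coindexation would violate Principle C on *Rohan₃*.
*Victor₄* and the pronoun do not c-command one another → neither Principle B nor Principle C is at stake; coindexation permitted.

{4}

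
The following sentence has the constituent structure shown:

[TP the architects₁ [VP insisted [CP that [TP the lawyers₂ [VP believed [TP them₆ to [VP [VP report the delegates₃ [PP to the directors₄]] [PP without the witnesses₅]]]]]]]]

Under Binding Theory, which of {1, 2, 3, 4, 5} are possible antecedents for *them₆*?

{1}

*them* is a pronoun, so Principle B applies: it must be free in its binding domain.
Binding domain of *them₆*: the embedded TP, whose subject is the lawyers₂.
*the architects₁* c-commands the pronoun but from outside its binding domain, and is not c-commanded by it → coindexation permitted.
*the lawyers₂* c-commands the pronoun within its binding domain → coindexation would violate Principle B.
*the delegates₃*: the pronoun c-commands this R-expression → coindexation would violate Principle C on *the delegates₃*.
*the directors₄*: the pronoun c-commands this R-expression → coindexation would violate Principle C on *the directors₄*.
*the witnesses₅*: the pronoun c-commands this R-expression → coindexation would violate Principle C on *the witnesses₅*.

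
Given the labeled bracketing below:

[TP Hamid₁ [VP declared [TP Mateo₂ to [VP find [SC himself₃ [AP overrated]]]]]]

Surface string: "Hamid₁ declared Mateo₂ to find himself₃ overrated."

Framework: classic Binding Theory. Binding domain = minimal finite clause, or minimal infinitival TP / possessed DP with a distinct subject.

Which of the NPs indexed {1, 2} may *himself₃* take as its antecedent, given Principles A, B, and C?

{2}

*himself* is an anaphor, so Principle A applies: it must be bound in its binding domain.
Binding domain of *himself₃*: the embedded TP, whose subject is Mateo₂.
*Hamid₁* c-commands the anaphor but is outside its binding domain → cannot satisfy Principle A.
*Mateo₂* c-commands the anaphor within its binding domain → licit binder.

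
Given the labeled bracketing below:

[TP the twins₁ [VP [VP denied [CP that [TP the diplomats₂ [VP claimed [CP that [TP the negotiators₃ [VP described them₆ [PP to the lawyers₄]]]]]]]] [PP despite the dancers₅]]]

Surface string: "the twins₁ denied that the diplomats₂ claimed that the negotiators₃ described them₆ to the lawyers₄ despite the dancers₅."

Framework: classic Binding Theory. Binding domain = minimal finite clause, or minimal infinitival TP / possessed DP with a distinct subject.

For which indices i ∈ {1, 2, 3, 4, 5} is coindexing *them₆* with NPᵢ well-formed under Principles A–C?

{1, 2, 5}

*them* is a pronoun, so Principle B applies: it must be free in its binding domain.
Binding domain of *them₆*: the embedded TP, whose subject is the negotiators₃.
*the twins₁* c-commands the pronoun but from outside its binding domain, and is not c-commanded by it → coindexation permitted.
*the diplomats₂* c-commands the pronoun but from outside its binding domain, and is not c-commanded by it → coindexation permitted.
*the negotiators₃* c-commands the pronoun within its binding domain → coindexation would violate Principle B.
*the lawyers₄*: the pronoun c-commands this R-expression → coindexation would violate Principle C on *the lawyers₄*.
*the dancers₅* and the pronoun do not c-command one another → neither Principle B nor Principle C is at stake; coindexation permitted.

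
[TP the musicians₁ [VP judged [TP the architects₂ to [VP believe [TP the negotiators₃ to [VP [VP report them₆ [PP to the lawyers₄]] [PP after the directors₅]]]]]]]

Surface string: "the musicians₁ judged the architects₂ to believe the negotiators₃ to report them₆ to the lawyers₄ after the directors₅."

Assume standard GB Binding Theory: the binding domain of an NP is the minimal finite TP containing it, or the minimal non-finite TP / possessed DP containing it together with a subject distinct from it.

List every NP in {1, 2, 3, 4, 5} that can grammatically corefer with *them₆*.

{1, 2, 5}

*them* is a pronoun, so Principle B applies: it must be free in its binding domain.
Binding domain of *them₆*: the embedded TP, whose subject is the negotiators₃.
*the musicians₁* c-commands the pronoun but from outside its binding domain, and is not c-commanded by it → coindexation permitted.
*the architects₂* c-commands the pronoun but from outside its binding domain, and is not c-commanded by it → coindexation permitted.
*the negotiators₃* c-commands the pronoun within its binding domain → coindexation would violate Principle B.
*the lawyers₄*: the pronoun c-commands this R-expression → coindexation would violate Principle C on *the lawyers₄*.
*the directors₅* and the pronoun do not c-command one another → neither Principle B nor Principle C is at stake; coindexation permitted.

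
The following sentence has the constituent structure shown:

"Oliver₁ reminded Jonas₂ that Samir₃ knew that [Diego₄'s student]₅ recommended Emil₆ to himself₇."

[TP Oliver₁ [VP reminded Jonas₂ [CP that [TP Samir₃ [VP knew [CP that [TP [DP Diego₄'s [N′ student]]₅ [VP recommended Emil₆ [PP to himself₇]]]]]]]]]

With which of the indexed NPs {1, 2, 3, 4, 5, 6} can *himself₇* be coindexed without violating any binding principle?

{5, 6}

*himself* is an anaphor, so Principle A applies: it must be bound in its binding domain.
Binding domain of *himself₇*: the embedded TP, whose subject is [Diego₄'s student]₅.
*Oliver₁* c-commands the anaphor but is outside its binding domain → cannot satisfy Principle A.
*Jonas₂* c-commands the anaphor but is outside its binding domain → cannot satisfy Principle A.
*Samir₃* c-commands the anaphor but is outside its binding domain → cannot satisfy Principle A.
*Diego₄* does not c-command the anaphor → cannot bind it.
*[Diego₄'s student]₅* c-commands the anaphor within its binding domain → licit binder.
*Emil₆* c-commands the anaphor within its binding domain → licit binder.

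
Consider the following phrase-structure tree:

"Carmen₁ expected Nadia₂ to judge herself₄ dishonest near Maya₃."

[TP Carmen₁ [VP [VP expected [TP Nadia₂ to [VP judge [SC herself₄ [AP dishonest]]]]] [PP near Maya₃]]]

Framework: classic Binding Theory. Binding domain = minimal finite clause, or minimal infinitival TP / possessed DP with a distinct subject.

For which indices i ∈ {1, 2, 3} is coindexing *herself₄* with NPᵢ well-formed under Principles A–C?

*herself* is an anaphor, so Principle A applies: it must be bound in its binding domain.
Binding domain of *herself₄*: the embedded TP, whose subject is Nadia₂.
*Carmen₁* c-commands the anaphor but is outside its binding domain → cannot satisfy Principle A.
*Nadia₂* c-commands the anaphor within its binding domain → licit binder.
*Maya₃* does not c-command the anaphor → cannot bind it.

{2}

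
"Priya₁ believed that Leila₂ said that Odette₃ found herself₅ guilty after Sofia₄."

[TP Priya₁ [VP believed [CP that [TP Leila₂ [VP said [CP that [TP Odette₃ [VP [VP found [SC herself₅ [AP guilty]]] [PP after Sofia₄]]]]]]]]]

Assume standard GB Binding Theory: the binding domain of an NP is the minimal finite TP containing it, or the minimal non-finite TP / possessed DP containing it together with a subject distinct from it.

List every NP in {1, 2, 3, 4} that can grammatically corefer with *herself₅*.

*herself* is an anaphor, so Principle A applies: it must be bound in its binding domain.
Binding domain of *herself₅*: the embedded TP, whose subject is Odette₃.
*Priya₁* c-commands the anaphor but is outside its binding domain → cannot satisfy Principle A.
*Leila₂* c-commands the anaphor but is outside its binding domain → cannot satisfy Principle A.
*Odette₃* c-commands the anaphor within its binding domain → licit binder.
*Sofia₄* does not c-command the anaphor → cannot bind it.

{3}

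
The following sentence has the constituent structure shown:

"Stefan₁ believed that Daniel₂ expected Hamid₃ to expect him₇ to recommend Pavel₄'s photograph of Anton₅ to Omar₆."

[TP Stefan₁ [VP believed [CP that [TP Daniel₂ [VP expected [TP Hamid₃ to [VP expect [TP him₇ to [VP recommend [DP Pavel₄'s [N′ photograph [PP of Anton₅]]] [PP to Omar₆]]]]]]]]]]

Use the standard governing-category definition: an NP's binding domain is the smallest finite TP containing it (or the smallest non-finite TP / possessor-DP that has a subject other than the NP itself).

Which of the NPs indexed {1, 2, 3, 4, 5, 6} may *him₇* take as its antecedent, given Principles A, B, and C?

{1, 2}

*him* is a pronoun, so Principle B applies: it must be free in its binding domain.
Binding domain of *him₇*: the embedded TP, whose subject is Hamid₃.
*Stefan₁* c-commands the pronoun but from outside its binding domain, and is not c-commanded by it → coindexation permitted.
*Daniel₂* c-commands the pronoun but from outside its binding domain, and is not c-commanded by it → coindexation permitted.
*Hamid₃* c-commands the pronoun within its binding domain → coindexation would violate Principle B.
*Pavel₄*: the pronoun c-commands this R-expression → coindexation would violate Principle C on *Pavel₄*.
*Anton₅*: the pronoun c-commands this R-expression → coindexation would violate Principle C on *Anton₅*.
*Omar₆*: the pronoun c-commands this R-expression → coindexation would violate Principle C on *Omar₆*.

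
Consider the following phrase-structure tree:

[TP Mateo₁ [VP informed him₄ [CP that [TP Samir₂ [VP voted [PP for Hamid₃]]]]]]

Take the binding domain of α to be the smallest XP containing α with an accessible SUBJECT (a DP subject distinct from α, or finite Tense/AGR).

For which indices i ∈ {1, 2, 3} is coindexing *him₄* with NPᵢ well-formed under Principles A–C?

none

*him* is a pronoun, so Principle B applies: it must be free in its binding domain.
Binding domain of *him₄*: the matrix TP, whose subject is Mateo₁.
*Mateo₁* c-commands the pronoun within its binding domain → coindexation would violate Principle B.
*Samir₂*: the pronoun c-commands this R-expression → coindexation would violate Principle C on *Samir₂*.
*Hamid₃*: the pronoun c-commands this R-expression → coindexation would violate Principle C on *Hamid₃*.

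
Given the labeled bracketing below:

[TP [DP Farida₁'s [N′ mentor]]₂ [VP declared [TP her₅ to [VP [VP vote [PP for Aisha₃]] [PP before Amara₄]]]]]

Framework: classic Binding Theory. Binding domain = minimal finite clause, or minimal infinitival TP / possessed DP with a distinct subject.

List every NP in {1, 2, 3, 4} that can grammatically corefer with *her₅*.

{1}

*her* is a pronoun, so Principle B applies: it must be free in its binding domain.
Binding domain of *her₅*: the matrix TP, whose subject is [Farida₁'s mentor]₂.
*Farida₁* and the pronoun do not c-command one another → neither Principle B nor Principle C is at stake; coindexation permitted.
*[Farida₁'s mentor]₂* c-commands the pronoun within its binding domain → coindexation would violate Principle B.
*Aisha₃*: the pronoun c-commands this R-expression → coindexation would violate Principle C on *Aisha₃*.
*Amara₄*: the pronoun c-commands this R-expression → coindexation would violate Principle C on *Amara₄*.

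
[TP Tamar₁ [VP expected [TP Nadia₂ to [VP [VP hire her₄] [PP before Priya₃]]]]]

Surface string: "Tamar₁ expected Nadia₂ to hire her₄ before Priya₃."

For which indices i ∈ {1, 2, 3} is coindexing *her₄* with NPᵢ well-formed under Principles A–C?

{1, 3}

*her* is a pronoun, so Principle B applies: it must be free in its binding domain.
Binding domain of *her₄*: the embedded TP, whose subject is Nadia₂.
*Tamar₁* c-commands the pronoun but from outside its binding domain, and is not c-commanded by it → coindexation permitted.
*Nadia₂* c-commands the pronoun within its binding domain → coindexation would violate Principle B.
*Priya₃* and the pronoun do not c-command one another → neither Principle B nor Principle C is at stake; coindexation permitted.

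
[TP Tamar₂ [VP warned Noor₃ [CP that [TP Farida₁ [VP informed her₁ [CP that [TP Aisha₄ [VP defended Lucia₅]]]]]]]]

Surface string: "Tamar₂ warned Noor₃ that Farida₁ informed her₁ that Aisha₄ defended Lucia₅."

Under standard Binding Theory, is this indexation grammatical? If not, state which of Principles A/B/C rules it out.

Principle B

The two coindexed NPs are *Farida₁* and *her₁*.
*her₁* is a pronoun. Its binding domain is the embedded TP, whose subject is Farida₁.
*Farida₁* c-commands it within that domain and carries the same index.
The pronoun is locally bound → Principle B violation.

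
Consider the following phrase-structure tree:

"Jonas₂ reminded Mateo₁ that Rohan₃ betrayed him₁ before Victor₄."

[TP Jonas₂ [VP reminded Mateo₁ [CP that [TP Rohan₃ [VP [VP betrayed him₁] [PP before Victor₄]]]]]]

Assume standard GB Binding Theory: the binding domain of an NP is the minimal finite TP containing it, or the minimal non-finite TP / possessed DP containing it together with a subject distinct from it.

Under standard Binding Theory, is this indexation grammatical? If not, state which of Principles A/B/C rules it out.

grammatical

The two coindexed NPs are *Mateo₁* and *him₁*.
*him₁* is a pronoun; its binding domain is the embedded TP, whose subject is Rohan₃. Within that domain it is c-commanded only by *Rohan₃*, which carries a different index — the pronoun is free locally, so Principle B holds.
*Mateo₁* is an R-expression; *him₁* does not c-command it, and no other NP shares its index, so Principle C is satisfied.
All principles are respected.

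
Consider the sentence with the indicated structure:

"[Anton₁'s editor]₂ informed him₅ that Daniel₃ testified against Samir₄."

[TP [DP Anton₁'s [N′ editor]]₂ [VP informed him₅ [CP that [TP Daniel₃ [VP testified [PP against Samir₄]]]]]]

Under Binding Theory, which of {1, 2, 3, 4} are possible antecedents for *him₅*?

{1}

*him* is a pronoun, so Principle B applies: it must be free in its binding domain.
Binding domain of *him₅*: the matrix TP, whose subject is [Anton₁'s editor]₂.
*Anton₁* and the pronoun do not c-command one another → neither Principle B nor Principle C is at stake; coindexation permitted.
*[Anton₁'s editor]₂* c-commands the pronoun within its binding domain → coindexation would violate Principle B.
*Daniel₃*: the pronoun c-commands this R-expression → coindexation would violate Principle C on *Daniel₃*.
*Samir₄*: the pronoun c-commands this R-expression → coindexation would violate Principle C on *Samir₄*.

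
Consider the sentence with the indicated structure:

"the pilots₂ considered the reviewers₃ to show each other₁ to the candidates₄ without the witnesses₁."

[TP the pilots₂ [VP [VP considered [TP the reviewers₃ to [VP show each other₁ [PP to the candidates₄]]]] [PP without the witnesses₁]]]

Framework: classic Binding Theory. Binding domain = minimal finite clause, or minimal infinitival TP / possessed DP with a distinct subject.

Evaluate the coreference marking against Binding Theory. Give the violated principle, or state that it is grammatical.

Principle A

The two coindexed NPs are *the witnesses₁* and *each other₁*.
*each other₁* is an anaphor. Principle A requires it to be bound within its binding domain — the embedded TP, whose subject is the reviewers₃.
Within that domain it is c-commanded by *the reviewers₃*, which does not share its index.
*the witnesses₁* does not c-command the anaphor at all.
The anaphor is unbound in its domain → Principle A violation.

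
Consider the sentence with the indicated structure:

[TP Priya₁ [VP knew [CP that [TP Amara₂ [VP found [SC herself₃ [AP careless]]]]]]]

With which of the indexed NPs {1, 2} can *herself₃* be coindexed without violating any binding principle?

*herself* is an anaphor, so Principle A applies: it must be bound in its binding domain.
Binding domain of *herself₃*: the embedded TP, whose subject is Amara₂.
*Priya₁* c-commands the anaphor but is outside its binding domain → cannot satisfy Principle A.
*Amara₂* c-commands the anaphor within its binding domain → licit binder.

{2}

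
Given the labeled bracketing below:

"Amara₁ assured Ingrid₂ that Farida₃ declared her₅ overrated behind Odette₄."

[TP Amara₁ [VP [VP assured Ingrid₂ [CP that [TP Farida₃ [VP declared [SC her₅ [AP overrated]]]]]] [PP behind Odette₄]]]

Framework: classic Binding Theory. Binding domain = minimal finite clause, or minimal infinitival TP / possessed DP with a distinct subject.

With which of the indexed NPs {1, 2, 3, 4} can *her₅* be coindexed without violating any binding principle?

*her* is a pronoun, so Principle B applies: it must be free in its binding domain.
Binding domain of *her₅*: the embedded TP, whose subject is Farida₃.
*Amara₁* c-commands the pronoun but from outside its binding domain, and is not c-commanded by it → coindexation permitted.
*Ingrid₂* c-commands the pronoun but from outside its binding domain, and is not c-commanded by it → coindexation permitted.
*Farida₃* c-commands the pronoun within its binding domain → coindexation would violate Principle B.
*Odette₄* and the pronoun do not c-command one another → neither Principle B nor Principle C is at stake; coindexation permitted.

{1, 2, 4}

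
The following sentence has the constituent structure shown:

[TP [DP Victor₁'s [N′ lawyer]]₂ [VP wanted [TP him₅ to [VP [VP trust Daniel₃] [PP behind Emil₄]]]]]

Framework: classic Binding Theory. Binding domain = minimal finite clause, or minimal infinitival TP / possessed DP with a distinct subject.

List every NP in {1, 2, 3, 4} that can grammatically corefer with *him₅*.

*him* is a pronoun, so Principle B applies: it must be free in its binding domain.
Binding domain of *him₅*: the matrix TP, whose subject is [Victor₁'s lawyer]₂.
*Victor₁* and the pronoun do not c-command one another → neither Principle B nor Principle C is at stake; coindexation permitted.
*[Victor₁'s lawyer]₂* c-commands the pronoun within its binding domain → coindexation would violate Principle B.
*Daniel₃*: the pronoun c-commands this R-expression → coindexation would violate Principle C on *Daniel₃*.
*Emil₄*: the pronoun c-commands this R-expression → coindexation would violate Principle C on *Emil₄*.

{1}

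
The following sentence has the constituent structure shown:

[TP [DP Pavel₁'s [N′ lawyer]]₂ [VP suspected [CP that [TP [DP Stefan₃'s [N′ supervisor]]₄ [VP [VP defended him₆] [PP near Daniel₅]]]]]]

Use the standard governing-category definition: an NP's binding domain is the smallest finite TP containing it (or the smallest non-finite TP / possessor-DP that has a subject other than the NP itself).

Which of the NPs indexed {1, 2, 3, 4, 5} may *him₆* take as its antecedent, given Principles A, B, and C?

*him* is a pronoun, so Principle B applies: it must be free in its binding domain.
Binding domain of *him₆*: the embedded TP, whose subject is [Stefan₃'s supervisor]₄.
*Pavel₁* and the pronoun do not c-command one another → neither Principle B nor Principle C is at stake; coindexation permitted.
*[Pavel₁'s lawyer]₂* c-commands the pronoun but from outside its binding domain, and is not c-commanded by it → coindexation permitted.
*Stefan₃* and the pronoun do not c-command one another → neither Principle B nor Principle C is at stake; coindexation permitted.
*[Stefan₃'s supervisor]₄* c-commands the pronoun within its binding domain → coindexation would violate Principle B.
*Daniel₅* and the pronoun do not c-command one another → neither Principle B nor Principle C is at stake; coindexation permitted.

{1, 2, 3, 5}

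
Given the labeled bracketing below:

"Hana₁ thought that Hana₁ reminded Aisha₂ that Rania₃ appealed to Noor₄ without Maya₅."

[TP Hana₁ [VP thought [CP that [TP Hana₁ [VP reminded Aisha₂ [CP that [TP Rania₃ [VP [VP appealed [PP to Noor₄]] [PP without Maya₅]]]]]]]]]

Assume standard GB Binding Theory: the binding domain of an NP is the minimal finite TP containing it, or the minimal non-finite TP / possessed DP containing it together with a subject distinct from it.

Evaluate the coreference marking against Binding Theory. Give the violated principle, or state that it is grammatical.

The two coindexed NPs are *Hana₁* (the higher occurrence) and *Hana₁* (the lower occurrence).
*Hana₁* (the lower occurrence) is an R-expression. Principle C requires it to be free everywhere.
*Hana₁* (the higher occurrence) c-commands it and carries the same index.
The R-expression is bound → Principle C violation.

Principle C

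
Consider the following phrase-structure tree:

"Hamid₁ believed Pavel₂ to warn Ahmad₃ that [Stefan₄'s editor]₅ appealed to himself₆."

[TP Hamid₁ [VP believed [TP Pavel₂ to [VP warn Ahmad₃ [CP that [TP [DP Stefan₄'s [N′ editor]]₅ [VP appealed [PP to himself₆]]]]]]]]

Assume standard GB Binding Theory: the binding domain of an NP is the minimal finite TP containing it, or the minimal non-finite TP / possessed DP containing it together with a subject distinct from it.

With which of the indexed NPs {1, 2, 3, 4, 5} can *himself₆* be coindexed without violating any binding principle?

{5}

*himself* is an anaphor, so Principle A applies: it must be bound in its binding domain.
Binding domain of *himself₆*: the embedded TP, whose subject is [Stefan₄'s editor]₅.
*Hamid₁* c-commands the anaphor but is outside its binding domain → cannot satisfy Principle A.
*Pavel₂* c-commands the anaphor but is outside its binding domain → cannot satisfy Principle A.
*Ahmad₃* c-commands the anaphor but is outside its binding domain → cannot satisfy Principle A.
*Stefan₄* does not c-command the anaphor → cannot bind it.
*[Stefan₄'s editor]₅* c-commands the anaphor within its binding domain → licit binder.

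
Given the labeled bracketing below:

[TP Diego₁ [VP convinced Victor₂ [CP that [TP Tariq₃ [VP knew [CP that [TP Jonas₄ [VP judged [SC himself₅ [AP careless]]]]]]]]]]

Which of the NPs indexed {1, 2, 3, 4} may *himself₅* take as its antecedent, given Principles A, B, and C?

{4}

*himself* is an anaphor, so Principle A applies: it must be bound in its binding domain.
Binding domain of *himself₅*: the embedded TP, whose subject is Jonas₄.
*Diego₁* c-commands the anaphor but is outside its binding domain → cannot satisfy Principle A.
*Victor₂* c-commands the anaphor but is outside its binding domain → cannot satisfy Principle A.
*Tariq₃* c-commands the anaphor but is outside its binding domain → cannot satisfy Principle A.
*Jonas₄* c-commands the anaphor within its binding domain → licit binder.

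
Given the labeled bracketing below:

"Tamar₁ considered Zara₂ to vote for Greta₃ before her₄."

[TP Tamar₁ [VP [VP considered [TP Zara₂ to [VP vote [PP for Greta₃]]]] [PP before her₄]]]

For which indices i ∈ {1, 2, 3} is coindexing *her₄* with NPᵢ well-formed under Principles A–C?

*her* is a pronoun, so Principle B applies: it must be free in its binding domain.
Binding domain of *her₄*: the matrix TP, whose subject is Tamar₁.
*Tamar₁* c-commands the pronoun within its binding domain → coindexation would violate Principle B.
*Zara₂* and the pronoun do not c-command one another → neither Principle B nor Principle C is at stake; coindexation permitted.
*Greta₃* and the pronoun do not c-command one another → neither Principle B nor Principle C is at stake; coindexation permitted.

{2, 3}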